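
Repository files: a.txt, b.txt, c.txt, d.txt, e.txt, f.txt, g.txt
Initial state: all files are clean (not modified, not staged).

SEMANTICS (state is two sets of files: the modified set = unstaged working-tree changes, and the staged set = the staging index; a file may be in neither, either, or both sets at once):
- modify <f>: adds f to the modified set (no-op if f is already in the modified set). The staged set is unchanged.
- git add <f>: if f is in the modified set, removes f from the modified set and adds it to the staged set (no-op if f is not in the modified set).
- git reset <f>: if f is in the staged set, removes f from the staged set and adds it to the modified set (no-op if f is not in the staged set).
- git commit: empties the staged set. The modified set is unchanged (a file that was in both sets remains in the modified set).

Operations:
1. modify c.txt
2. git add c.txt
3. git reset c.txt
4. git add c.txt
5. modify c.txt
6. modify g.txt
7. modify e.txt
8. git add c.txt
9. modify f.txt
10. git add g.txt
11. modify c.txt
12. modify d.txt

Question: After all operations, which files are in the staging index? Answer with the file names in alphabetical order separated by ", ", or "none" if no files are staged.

Answer: c.txt, g.txt

Derivation:
After op 1 (modify c.txt): modified={c.txt} staged={none}
After op 2 (git add c.txt): modified={none} staged={c.txt}
After op 3 (git reset c.txt): modified={c.txt} staged={none}
After op 4 (git add c.txt): modified={none} staged={c.txt}
After op 5 (modify c.txt): modified={c.txt} staged={c.txt}
After op 6 (modify g.txt): modified={c.txt, g.txt} staged={c.txt}
After op 7 (modify e.txt): modified={c.txt, e.txt, g.txt} staged={c.txt}
After op 8 (git add c.txt): modified={e.txt, g.txt} staged={c.txt}
After op 9 (modify f.txt): modified={e.txt, f.txt, g.txt} staged={c.txt}
After op 10 (git add g.txt): modified={e.txt, f.txt} staged={c.txt, g.txt}
After op 11 (modify c.txt): modified={c.txt, e.txt, f.txt} staged={c.txt, g.txt}
After op 12 (modify d.txt): modified={c.txt, d.txt, e.txt, f.txt} staged={c.txt, g.txt}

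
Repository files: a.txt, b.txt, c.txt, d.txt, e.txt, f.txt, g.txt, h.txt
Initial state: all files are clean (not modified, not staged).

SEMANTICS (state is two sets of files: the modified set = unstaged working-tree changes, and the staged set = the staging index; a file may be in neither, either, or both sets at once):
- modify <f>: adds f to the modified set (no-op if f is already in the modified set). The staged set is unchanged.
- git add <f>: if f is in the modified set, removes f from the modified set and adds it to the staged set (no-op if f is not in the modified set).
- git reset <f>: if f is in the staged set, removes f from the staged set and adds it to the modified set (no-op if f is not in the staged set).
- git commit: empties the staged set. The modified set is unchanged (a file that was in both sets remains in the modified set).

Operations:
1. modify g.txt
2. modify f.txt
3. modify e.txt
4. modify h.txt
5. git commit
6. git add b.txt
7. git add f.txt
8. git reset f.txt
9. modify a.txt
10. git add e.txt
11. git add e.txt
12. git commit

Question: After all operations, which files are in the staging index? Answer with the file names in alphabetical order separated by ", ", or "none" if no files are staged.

After op 1 (modify g.txt): modified={g.txt} staged={none}
After op 2 (modify f.txt): modified={f.txt, g.txt} staged={none}
After op 3 (modify e.txt): modified={e.txt, f.txt, g.txt} staged={none}
After op 4 (modify h.txt): modified={e.txt, f.txt, g.txt, h.txt} staged={none}
After op 5 (git commit): modified={e.txt, f.txt, g.txt, h.txt} staged={none}
After op 6 (git add b.txt): modified={e.txt, f.txt, g.txt, h.txt} staged={none}
After op 7 (git add f.txt): modified={e.txt, g.txt, h.txt} staged={f.txt}
After op 8 (git reset f.txt): modified={e.txt, f.txt, g.txt, h.txt} staged={none}
After op 9 (modify a.txt): modified={a.txt, e.txt, f.txt, g.txt, h.txt} staged={none}
After op 10 (git add e.txt): modified={a.txt, f.txt, g.txt, h.txt} staged={e.txt}
After op 11 (git add e.txt): modified={a.txt, f.txt, g.txt, h.txt} staged={e.txt}
After op 12 (git commit): modified={a.txt, f.txt, g.txt, h.txt} staged={none}

Answer: none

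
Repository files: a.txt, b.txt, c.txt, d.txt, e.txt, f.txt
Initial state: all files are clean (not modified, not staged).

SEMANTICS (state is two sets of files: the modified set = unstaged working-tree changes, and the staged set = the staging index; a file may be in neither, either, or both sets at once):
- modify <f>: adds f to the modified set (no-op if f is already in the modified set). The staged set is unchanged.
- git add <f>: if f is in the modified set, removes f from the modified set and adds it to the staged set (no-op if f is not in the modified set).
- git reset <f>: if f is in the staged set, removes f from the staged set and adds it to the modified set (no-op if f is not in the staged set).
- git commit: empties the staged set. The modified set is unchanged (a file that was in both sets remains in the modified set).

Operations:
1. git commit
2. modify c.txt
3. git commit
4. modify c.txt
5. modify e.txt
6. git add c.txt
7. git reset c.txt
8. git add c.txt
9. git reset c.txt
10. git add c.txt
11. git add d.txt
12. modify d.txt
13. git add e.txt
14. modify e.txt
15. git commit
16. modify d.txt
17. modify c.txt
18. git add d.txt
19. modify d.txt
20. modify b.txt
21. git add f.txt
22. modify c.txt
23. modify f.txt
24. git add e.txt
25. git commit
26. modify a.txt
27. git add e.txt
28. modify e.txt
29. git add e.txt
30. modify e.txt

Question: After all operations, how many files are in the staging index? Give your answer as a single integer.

Answer: 1

Derivation:
After op 1 (git commit): modified={none} staged={none}
After op 2 (modify c.txt): modified={c.txt} staged={none}
After op 3 (git commit): modified={c.txt} staged={none}
After op 4 (modify c.txt): modified={c.txt} staged={none}
After op 5 (modify e.txt): modified={c.txt, e.txt} staged={none}
After op 6 (git add c.txt): modified={e.txt} staged={c.txt}
After op 7 (git reset c.txt): modified={c.txt, e.txt} staged={none}
After op 8 (git add c.txt): modified={e.txt} staged={c.txt}
After op 9 (git reset c.txt): modified={c.txt, e.txt} staged={none}
After op 10 (git add c.txt): modified={e.txt} staged={c.txt}
After op 11 (git add d.txt): modified={e.txt} staged={c.txt}
After op 12 (modify d.txt): modified={d.txt, e.txt} staged={c.txt}
After op 13 (git add e.txt): modified={d.txt} staged={c.txt, e.txt}
After op 14 (modify e.txt): modified={d.txt, e.txt} staged={c.txt, e.txt}
After op 15 (git commit): modified={d.txt, e.txt} staged={none}
After op 16 (modify d.txt): modified={d.txt, e.txt} staged={none}
After op 17 (modify c.txt): modified={c.txt, d.txt, e.txt} staged={none}
After op 18 (git add d.txt): modified={c.txt, e.txt} staged={d.txt}
After op 19 (modify d.txt): modified={c.txt, d.txt, e.txt} staged={d.txt}
After op 20 (modify b.txt): modified={b.txt, c.txt, d.txt, e.txt} staged={d.txt}
After op 21 (git add f.txt): modified={b.txt, c.txt, d.txt, e.txt} staged={d.txt}
After op 22 (modify c.txt): modified={b.txt, c.txt, d.txt, e.txt} staged={d.txt}
After op 23 (modify f.txt): modified={b.txt, c.txt, d.txt, e.txt, f.txt} staged={d.txt}
After op 24 (git add e.txt): modified={b.txt, c.txt, d.txt, f.txt} staged={d.txt, e.txt}
After op 25 (git commit): modified={b.txt, c.txt, d.txt, f.txt} staged={none}
After op 26 (modify a.txt): modified={a.txt, b.txt, c.txt, d.txt, f.txt} staged={none}
After op 27 (git add e.txt): modified={a.txt, b.txt, c.txt, d.txt, f.txt} staged={none}
After op 28 (modify e.txt): modified={a.txt, b.txt, c.txt, d.txt, e.txt, f.txt} staged={none}
After op 29 (git add e.txt): modified={a.txt, b.txt, c.txt, d.txt, f.txt} staged={e.txt}
After op 30 (modify e.txt): modified={a.txt, b.txt, c.txt, d.txt, e.txt, f.txt} staged={e.txt}
Final staged set: {e.txt} -> count=1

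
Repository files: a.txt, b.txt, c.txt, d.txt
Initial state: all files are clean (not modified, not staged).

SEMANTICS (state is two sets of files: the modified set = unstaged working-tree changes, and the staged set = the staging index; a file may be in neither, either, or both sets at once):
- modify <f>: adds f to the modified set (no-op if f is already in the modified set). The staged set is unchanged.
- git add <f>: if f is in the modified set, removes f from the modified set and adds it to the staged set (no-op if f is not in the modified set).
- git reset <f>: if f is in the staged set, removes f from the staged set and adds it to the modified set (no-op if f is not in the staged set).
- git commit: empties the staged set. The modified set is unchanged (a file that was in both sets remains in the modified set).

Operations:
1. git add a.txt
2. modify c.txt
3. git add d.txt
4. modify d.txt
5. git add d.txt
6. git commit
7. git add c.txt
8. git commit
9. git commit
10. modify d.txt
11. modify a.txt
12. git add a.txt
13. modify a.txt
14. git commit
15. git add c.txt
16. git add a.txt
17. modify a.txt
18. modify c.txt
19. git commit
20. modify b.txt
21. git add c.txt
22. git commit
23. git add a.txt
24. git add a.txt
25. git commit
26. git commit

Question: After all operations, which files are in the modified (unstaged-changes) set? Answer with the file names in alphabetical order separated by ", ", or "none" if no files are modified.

Answer: b.txt, d.txt

Derivation:
After op 1 (git add a.txt): modified={none} staged={none}
After op 2 (modify c.txt): modified={c.txt} staged={none}
After op 3 (git add d.txt): modified={c.txt} staged={none}
After op 4 (modify d.txt): modified={c.txt, d.txt} staged={none}
After op 5 (git add d.txt): modified={c.txt} staged={d.txt}
After op 6 (git commit): modified={c.txt} staged={none}
After op 7 (git add c.txt): modified={none} staged={c.txt}
After op 8 (git commit): modified={none} staged={none}
After op 9 (git commit): modified={none} staged={none}
After op 10 (modify d.txt): modified={d.txt} staged={none}
After op 11 (modify a.txt): modified={a.txt, d.txt} staged={none}
After op 12 (git add a.txt): modified={d.txt} staged={a.txt}
After op 13 (modify a.txt): modified={a.txt, d.txt} staged={a.txt}
After op 14 (git commit): modified={a.txt, d.txt} staged={none}
After op 15 (git add c.txt): modified={a.txt, d.txt} staged={none}
After op 16 (git add a.txt): modified={d.txt} staged={a.txt}
After op 17 (modify a.txt): modified={a.txt, d.txt} staged={a.txt}
After op 18 (modify c.txt): modified={a.txt, c.txt, d.txt} staged={a.txt}
After op 19 (git commit): modified={a.txt, c.txt, d.txt} staged={none}
After op 20 (modify b.txt): modified={a.txt, b.txt, c.txt, d.txt} staged={none}
After op 21 (git add c.txt): modified={a.txt, b.txt, d.txt} staged={c.txt}
After op 22 (git commit): modified={a.txt, b.txt, d.txt} staged={none}
After op 23 (git add a.txt): modified={b.txt, d.txt} staged={a.txt}
After op 24 (git add a.txt): modified={b.txt, d.txt} staged={a.txt}
After op 25 (git commit): modified={b.txt, d.txt} staged={none}
After op 26 (git commit): modified={b.txt, d.txt} staged={none}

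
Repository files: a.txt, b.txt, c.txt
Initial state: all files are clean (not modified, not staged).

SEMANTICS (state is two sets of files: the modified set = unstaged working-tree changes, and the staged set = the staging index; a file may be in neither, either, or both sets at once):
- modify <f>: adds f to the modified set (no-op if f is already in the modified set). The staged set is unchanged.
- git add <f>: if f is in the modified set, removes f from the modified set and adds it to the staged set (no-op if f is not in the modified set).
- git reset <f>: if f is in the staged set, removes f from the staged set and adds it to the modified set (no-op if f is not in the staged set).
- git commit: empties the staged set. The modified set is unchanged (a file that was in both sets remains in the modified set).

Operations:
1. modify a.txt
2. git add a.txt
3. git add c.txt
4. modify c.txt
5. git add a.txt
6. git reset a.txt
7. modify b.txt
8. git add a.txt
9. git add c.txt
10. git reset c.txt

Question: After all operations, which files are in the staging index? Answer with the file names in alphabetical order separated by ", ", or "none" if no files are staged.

After op 1 (modify a.txt): modified={a.txt} staged={none}
After op 2 (git add a.txt): modified={none} staged={a.txt}
After op 3 (git add c.txt): modified={none} staged={a.txt}
After op 4 (modify c.txt): modified={c.txt} staged={a.txt}
After op 5 (git add a.txt): modified={c.txt} staged={a.txt}
After op 6 (git reset a.txt): modified={a.txt, c.txt} staged={none}
After op 7 (modify b.txt): modified={a.txt, b.txt, c.txt} staged={none}
After op 8 (git add a.txt): modified={b.txt, c.txt} staged={a.txt}
After op 9 (git add c.txt): modified={b.txt} staged={a.txt, c.txt}
After op 10 (git reset c.txt): modified={b.txt, c.txt} staged={a.txt}

Answer: a.txt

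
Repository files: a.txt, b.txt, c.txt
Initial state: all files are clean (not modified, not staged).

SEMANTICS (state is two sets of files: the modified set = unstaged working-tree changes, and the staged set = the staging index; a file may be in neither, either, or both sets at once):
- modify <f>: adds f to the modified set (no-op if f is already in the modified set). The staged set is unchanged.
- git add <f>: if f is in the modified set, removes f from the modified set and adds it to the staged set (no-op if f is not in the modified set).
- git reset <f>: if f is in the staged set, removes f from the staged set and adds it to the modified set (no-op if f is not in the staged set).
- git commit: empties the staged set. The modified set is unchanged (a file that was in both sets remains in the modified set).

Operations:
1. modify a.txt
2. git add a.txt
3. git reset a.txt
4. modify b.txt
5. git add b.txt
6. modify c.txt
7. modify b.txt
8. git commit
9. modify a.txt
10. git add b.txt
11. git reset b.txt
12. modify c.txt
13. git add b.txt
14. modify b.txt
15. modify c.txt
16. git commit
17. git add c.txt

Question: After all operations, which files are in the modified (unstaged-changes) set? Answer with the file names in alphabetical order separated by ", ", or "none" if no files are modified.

Answer: a.txt, b.txt

Derivation:
After op 1 (modify a.txt): modified={a.txt} staged={none}
After op 2 (git add a.txt): modified={none} staged={a.txt}
After op 3 (git reset a.txt): modified={a.txt} staged={none}
After op 4 (modify b.txt): modified={a.txt, b.txt} staged={none}
After op 5 (git add b.txt): modified={a.txt} staged={b.txt}
After op 6 (modify c.txt): modified={a.txt, c.txt} staged={b.txt}
After op 7 (modify b.txt): modified={a.txt, b.txt, c.txt} staged={b.txt}
After op 8 (git commit): modified={a.txt, b.txt, c.txt} staged={none}
After op 9 (modify a.txt): modified={a.txt, b.txt, c.txt} staged={none}
After op 10 (git add b.txt): modified={a.txt, c.txt} staged={b.txt}
After op 11 (git reset b.txt): modified={a.txt, b.txt, c.txt} staged={none}
After op 12 (modify c.txt): modified={a.txt, b.txt, c.txt} staged={none}
After op 13 (git add b.txt): modified={a.txt, c.txt} staged={b.txt}
After op 14 (modify b.txt): modified={a.txt, b.txt, c.txt} staged={b.txt}
After op 15 (modify c.txt): modified={a.txt, b.txt, c.txt} staged={b.txt}
After op 16 (git commit): modified={a.txt, b.txt, c.txt} staged={none}
After op 17 (git add c.txt): modified={a.txt, b.txt} staged={c.txt}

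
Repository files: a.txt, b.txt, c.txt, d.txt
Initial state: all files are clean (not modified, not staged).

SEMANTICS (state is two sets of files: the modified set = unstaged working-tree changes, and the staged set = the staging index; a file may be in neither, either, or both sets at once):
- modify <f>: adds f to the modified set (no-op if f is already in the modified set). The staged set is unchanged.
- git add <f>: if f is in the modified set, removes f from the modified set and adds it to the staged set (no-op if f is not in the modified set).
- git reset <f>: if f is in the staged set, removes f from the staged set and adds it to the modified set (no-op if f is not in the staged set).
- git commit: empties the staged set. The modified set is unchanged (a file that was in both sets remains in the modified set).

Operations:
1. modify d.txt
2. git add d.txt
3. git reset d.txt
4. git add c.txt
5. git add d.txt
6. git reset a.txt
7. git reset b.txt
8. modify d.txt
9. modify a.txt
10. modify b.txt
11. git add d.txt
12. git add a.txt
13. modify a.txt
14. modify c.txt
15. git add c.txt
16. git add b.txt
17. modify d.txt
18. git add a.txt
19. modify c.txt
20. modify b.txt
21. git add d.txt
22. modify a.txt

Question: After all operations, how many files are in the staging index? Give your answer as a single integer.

After op 1 (modify d.txt): modified={d.txt} staged={none}
After op 2 (git add d.txt): modified={none} staged={d.txt}
After op 3 (git reset d.txt): modified={d.txt} staged={none}
After op 4 (git add c.txt): modified={d.txt} staged={none}
After op 5 (git add d.txt): modified={none} staged={d.txt}
After op 6 (git reset a.txt): modified={none} staged={d.txt}
After op 7 (git reset b.txt): modified={none} staged={d.txt}
After op 8 (modify d.txt): modified={d.txt} staged={d.txt}
After op 9 (modify a.txt): modified={a.txt, d.txt} staged={d.txt}
After op 10 (modify b.txt): modified={a.txt, b.txt, d.txt} staged={d.txt}
After op 11 (git add d.txt): modified={a.txt, b.txt} staged={d.txt}
After op 12 (git add a.txt): modified={b.txt} staged={a.txt, d.txt}
After op 13 (modify a.txt): modified={a.txt, b.txt} staged={a.txt, d.txt}
After op 14 (modify c.txt): modified={a.txt, b.txt, c.txt} staged={a.txt, d.txt}
After op 15 (git add c.txt): modified={a.txt, b.txt} staged={a.txt, c.txt, d.txt}
After op 16 (git add b.txt): modified={a.txt} staged={a.txt, b.txt, c.txt, d.txt}
After op 17 (modify d.txt): modified={a.txt, d.txt} staged={a.txt, b.txt, c.txt, d.txt}
After op 18 (git add a.txt): modified={d.txt} staged={a.txt, b.txt, c.txt, d.txt}
After op 19 (modify c.txt): modified={c.txt, d.txt} staged={a.txt, b.txt, c.txt, d.txt}
After op 20 (modify b.txt): modified={b.txt, c.txt, d.txt} staged={a.txt, b.txt, c.txt, d.txt}
After op 21 (git add d.txt): modified={b.txt, c.txt} staged={a.txt, b.txt, c.txt, d.txt}
After op 22 (modify a.txt): modified={a.txt, b.txt, c.txt} staged={a.txt, b.txt, c.txt, d.txt}
Final staged set: {a.txt, b.txt, c.txt, d.txt} -> count=4

Answer: 4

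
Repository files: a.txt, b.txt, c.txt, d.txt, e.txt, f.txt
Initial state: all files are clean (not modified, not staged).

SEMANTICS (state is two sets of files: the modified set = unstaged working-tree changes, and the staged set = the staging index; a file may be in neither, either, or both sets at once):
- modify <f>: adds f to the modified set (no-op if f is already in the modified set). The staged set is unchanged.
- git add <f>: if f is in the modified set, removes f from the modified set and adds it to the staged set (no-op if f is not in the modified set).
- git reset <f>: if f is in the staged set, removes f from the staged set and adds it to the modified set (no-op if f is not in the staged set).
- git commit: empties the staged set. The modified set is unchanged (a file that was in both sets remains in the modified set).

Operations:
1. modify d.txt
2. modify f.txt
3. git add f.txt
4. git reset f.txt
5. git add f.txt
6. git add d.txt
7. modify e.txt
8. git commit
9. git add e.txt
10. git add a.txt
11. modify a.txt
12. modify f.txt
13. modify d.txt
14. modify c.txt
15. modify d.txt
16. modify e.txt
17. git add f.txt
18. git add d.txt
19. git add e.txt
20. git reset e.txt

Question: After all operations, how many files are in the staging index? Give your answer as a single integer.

Answer: 2

Derivation:
After op 1 (modify d.txt): modified={d.txt} staged={none}
After op 2 (modify f.txt): modified={d.txt, f.txt} staged={none}
After op 3 (git add f.txt): modified={d.txt} staged={f.txt}
After op 4 (git reset f.txt): modified={d.txt, f.txt} staged={none}
After op 5 (git add f.txt): modified={d.txt} staged={f.txt}
After op 6 (git add d.txt): modified={none} staged={d.txt, f.txt}
After op 7 (modify e.txt): modified={e.txt} staged={d.txt, f.txt}
After op 8 (git commit): modified={e.txt} staged={none}
After op 9 (git add e.txt): modified={none} staged={e.txt}
After op 10 (git add a.txt): modified={none} staged={e.txt}
After op 11 (modify a.txt): modified={a.txt} staged={e.txt}
After op 12 (modify f.txt): modified={a.txt, f.txt} staged={e.txt}
After op 13 (modify d.txt): modified={a.txt, d.txt, f.txt} staged={e.txt}
After op 14 (modify c.txt): modified={a.txt, c.txt, d.txt, f.txt} staged={e.txt}
After op 15 (modify d.txt): modified={a.txt, c.txt, d.txt, f.txt} staged={e.txt}
After op 16 (modify e.txt): modified={a.txt, c.txt, d.txt, e.txt, f.txt} staged={e.txt}
After op 17 (git add f.txt): modified={a.txt, c.txt, d.txt, e.txt} staged={e.txt, f.txt}
After op 18 (git add d.txt): modified={a.txt, c.txt, e.txt} staged={d.txt, e.txt, f.txt}
After op 19 (git add e.txt): modified={a.txt, c.txt} staged={d.txt, e.txt, f.txt}
After op 20 (git reset e.txt): modified={a.txt, c.txt, e.txt} staged={d.txt, f.txt}
Final staged set: {d.txt, f.txt} -> count=2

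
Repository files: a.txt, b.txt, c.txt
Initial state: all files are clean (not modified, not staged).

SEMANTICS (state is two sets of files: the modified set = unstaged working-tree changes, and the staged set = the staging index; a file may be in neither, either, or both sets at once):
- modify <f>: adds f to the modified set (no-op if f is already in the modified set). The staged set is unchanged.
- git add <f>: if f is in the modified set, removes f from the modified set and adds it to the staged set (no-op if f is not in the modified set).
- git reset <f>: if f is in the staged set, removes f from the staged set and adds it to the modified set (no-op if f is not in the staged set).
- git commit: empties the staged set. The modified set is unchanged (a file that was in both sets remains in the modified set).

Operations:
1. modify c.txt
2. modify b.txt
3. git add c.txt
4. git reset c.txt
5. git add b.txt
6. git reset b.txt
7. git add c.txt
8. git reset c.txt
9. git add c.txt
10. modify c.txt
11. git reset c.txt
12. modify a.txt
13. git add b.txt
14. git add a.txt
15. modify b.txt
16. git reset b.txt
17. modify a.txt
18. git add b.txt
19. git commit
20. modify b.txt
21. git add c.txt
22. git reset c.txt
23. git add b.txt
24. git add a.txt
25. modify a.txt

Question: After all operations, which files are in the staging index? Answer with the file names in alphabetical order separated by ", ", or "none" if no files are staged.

After op 1 (modify c.txt): modified={c.txt} staged={none}
After op 2 (modify b.txt): modified={b.txt, c.txt} staged={none}
After op 3 (git add c.txt): modified={b.txt} staged={c.txt}
After op 4 (git reset c.txt): modified={b.txt, c.txt} staged={none}
After op 5 (git add b.txt): modified={c.txt} staged={b.txt}
After op 6 (git reset b.txt): modified={b.txt, c.txt} staged={none}
After op 7 (git add c.txt): modified={b.txt} staged={c.txt}
After op 8 (git reset c.txt): modified={b.txt, c.txt} staged={none}
After op 9 (git add c.txt): modified={b.txt} staged={c.txt}
After op 10 (modify c.txt): modified={b.txt, c.txt} staged={c.txt}
After op 11 (git reset c.txt): modified={b.txt, c.txt} staged={none}
After op 12 (modify a.txt): modified={a.txt, b.txt, c.txt} staged={none}
After op 13 (git add b.txt): modified={a.txt, c.txt} staged={b.txt}
After op 14 (git add a.txt): modified={c.txt} staged={a.txt, b.txt}
After op 15 (modify b.txt): modified={b.txt, c.txt} staged={a.txt, b.txt}
After op 16 (git reset b.txt): modified={b.txt, c.txt} staged={a.txt}
After op 17 (modify a.txt): modified={a.txt, b.txt, c.txt} staged={a.txt}
After op 18 (git add b.txt): modified={a.txt, c.txt} staged={a.txt, b.txt}
After op 19 (git commit): modified={a.txt, c.txt} staged={none}
After op 20 (modify b.txt): modified={a.txt, b.txt, c.txt} staged={none}
After op 21 (git add c.txt): modified={a.txt, b.txt} staged={c.txt}
After op 22 (git reset c.txt): modified={a.txt, b.txt, c.txt} staged={none}
After op 23 (git add b.txt): modified={a.txt, c.txt} staged={b.txt}
After op 24 (git add a.txt): modified={c.txt} staged={a.txt, b.txt}
After op 25 (modify a.txt): modified={a.txt, c.txt} staged={a.txt, b.txt}

Answer: a.txt, b.txt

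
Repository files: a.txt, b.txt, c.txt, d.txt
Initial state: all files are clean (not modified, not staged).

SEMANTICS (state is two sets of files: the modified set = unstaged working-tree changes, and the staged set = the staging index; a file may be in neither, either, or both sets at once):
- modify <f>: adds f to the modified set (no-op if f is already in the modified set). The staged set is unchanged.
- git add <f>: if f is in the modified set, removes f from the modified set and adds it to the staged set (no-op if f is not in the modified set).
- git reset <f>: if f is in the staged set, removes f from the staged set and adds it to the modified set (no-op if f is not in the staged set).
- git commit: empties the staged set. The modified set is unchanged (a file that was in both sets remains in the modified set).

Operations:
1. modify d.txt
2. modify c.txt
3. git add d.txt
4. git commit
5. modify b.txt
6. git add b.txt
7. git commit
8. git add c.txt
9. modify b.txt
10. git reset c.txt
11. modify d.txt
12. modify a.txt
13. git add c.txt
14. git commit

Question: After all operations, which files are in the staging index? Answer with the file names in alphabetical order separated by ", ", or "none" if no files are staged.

Answer: none

Derivation:
After op 1 (modify d.txt): modified={d.txt} staged={none}
After op 2 (modify c.txt): modified={c.txt, d.txt} staged={none}
After op 3 (git add d.txt): modified={c.txt} staged={d.txt}
After op 4 (git commit): modified={c.txt} staged={none}
After op 5 (modify b.txt): modified={b.txt, c.txt} staged={none}
After op 6 (git add b.txt): modified={c.txt} staged={b.txt}
After op 7 (git commit): modified={c.txt} staged={none}
After op 8 (git add c.txt): modified={none} staged={c.txt}
After op 9 (modify b.txt): modified={b.txt} staged={c.txt}
After op 10 (git reset c.txt): modified={b.txt, c.txt} staged={none}
After op 11 (modify d.txt): modified={b.txt, c.txt, d.txt} staged={none}
After op 12 (modify a.txt): modified={a.txt, b.txt, c.txt, d.txt} staged={none}
After op 13 (git add c.txt): modified={a.txt, b.txt, d.txt} staged={c.txt}
After op 14 (git commit): modified={a.txt, b.txt, d.txt} staged={none}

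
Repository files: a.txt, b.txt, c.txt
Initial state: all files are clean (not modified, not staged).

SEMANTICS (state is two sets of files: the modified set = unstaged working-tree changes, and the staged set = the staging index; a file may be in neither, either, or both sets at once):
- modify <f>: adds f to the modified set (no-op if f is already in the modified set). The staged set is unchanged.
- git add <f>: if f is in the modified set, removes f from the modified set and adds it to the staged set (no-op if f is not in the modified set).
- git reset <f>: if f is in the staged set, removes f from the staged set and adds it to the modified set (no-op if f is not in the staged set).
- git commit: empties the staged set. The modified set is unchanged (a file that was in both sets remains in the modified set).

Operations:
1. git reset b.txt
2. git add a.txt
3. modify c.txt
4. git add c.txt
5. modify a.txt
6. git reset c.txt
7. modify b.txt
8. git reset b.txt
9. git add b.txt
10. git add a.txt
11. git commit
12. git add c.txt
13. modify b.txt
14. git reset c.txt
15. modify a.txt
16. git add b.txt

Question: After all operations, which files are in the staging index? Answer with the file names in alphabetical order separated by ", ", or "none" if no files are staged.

After op 1 (git reset b.txt): modified={none} staged={none}
After op 2 (git add a.txt): modified={none} staged={none}
After op 3 (modify c.txt): modified={c.txt} staged={none}
After op 4 (git add c.txt): modified={none} staged={c.txt}
After op 5 (modify a.txt): modified={a.txt} staged={c.txt}
After op 6 (git reset c.txt): modified={a.txt, c.txt} staged={none}
After op 7 (modify b.txt): modified={a.txt, b.txt, c.txt} staged={none}
After op 8 (git reset b.txt): modified={a.txt, b.txt, c.txt} staged={none}
After op 9 (git add b.txt): modified={a.txt, c.txt} staged={b.txt}
After op 10 (git add a.txt): modified={c.txt} staged={a.txt, b.txt}
After op 11 (git commit): modified={c.txt} staged={none}
After op 12 (git add c.txt): modified={none} staged={c.txt}
After op 13 (modify b.txt): modified={b.txt} staged={c.txt}
After op 14 (git reset c.txt): modified={b.txt, c.txt} staged={none}
After op 15 (modify a.txt): modified={a.txt, b.txt, c.txt} staged={none}
After op 16 (git add b.txt): modified={a.txt, c.txt} staged={b.txt}

Answer: b.txt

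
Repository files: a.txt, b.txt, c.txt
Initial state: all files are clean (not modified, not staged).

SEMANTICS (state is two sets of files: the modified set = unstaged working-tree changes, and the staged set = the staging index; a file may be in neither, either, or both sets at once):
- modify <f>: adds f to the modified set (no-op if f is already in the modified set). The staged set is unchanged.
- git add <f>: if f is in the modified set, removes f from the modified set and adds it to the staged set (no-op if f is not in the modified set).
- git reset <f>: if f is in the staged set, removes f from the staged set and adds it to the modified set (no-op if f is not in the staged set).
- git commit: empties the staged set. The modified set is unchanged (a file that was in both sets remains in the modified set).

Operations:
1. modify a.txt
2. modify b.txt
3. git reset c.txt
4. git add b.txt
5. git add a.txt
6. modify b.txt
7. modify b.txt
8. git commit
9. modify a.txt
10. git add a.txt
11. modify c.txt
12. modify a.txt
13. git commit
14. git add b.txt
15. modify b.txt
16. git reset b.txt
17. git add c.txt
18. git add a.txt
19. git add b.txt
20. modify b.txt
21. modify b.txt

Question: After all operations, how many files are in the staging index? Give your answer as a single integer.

Answer: 3

Derivation:
After op 1 (modify a.txt): modified={a.txt} staged={none}
After op 2 (modify b.txt): modified={a.txt, b.txt} staged={none}
After op 3 (git reset c.txt): modified={a.txt, b.txt} staged={none}
After op 4 (git add b.txt): modified={a.txt} staged={b.txt}
After op 5 (git add a.txt): modified={none} staged={a.txt, b.txt}
After op 6 (modify b.txt): modified={b.txt} staged={a.txt, b.txt}
After op 7 (modify b.txt): modified={b.txt} staged={a.txt, b.txt}
After op 8 (git commit): modified={b.txt} staged={none}
After op 9 (modify a.txt): modified={a.txt, b.txt} staged={none}
After op 10 (git add a.txt): modified={b.txt} staged={a.txt}
After op 11 (modify c.txt): modified={b.txt, c.txt} staged={a.txt}
After op 12 (modify a.txt): modified={a.txt, b.txt, c.txt} staged={a.txt}
After op 13 (git commit): modified={a.txt, b.txt, c.txt} staged={none}
After op 14 (git add b.txt): modified={a.txt, c.txt} staged={b.txt}
After op 15 (modify b.txt): modified={a.txt, b.txt, c.txt} staged={b.txt}
After op 16 (git reset b.txt): modified={a.txt, b.txt, c.txt} staged={none}
After op 17 (git add c.txt): modified={a.txt, b.txt} staged={c.txt}
After op 18 (git add a.txt): modified={b.txt} staged={a.txt, c.txt}
After op 19 (git add b.txt): modified={none} staged={a.txt, b.txt, c.txt}
After op 20 (modify b.txt): modified={b.txt} staged={a.txt, b.txt, c.txt}
After op 21 (modify b.txt): modified={b.txt} staged={a.txt, b.txt, c.txt}
Final staged set: {a.txt, b.txt, c.txt} -> count=3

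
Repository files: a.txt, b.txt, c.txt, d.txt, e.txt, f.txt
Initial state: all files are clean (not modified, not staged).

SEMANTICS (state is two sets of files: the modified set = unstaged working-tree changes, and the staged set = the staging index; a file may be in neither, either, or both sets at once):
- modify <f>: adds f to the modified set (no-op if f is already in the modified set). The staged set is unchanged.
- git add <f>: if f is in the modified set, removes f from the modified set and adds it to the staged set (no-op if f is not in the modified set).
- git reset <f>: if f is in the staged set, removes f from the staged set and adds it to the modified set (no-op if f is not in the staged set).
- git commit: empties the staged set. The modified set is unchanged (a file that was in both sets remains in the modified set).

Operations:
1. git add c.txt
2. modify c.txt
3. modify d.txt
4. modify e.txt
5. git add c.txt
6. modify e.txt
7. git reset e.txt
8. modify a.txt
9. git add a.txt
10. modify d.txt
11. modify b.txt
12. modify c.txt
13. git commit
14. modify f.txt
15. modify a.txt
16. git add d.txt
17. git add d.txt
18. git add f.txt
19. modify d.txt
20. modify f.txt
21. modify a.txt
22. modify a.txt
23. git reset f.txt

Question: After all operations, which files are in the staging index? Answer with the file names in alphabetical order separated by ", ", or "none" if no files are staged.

After op 1 (git add c.txt): modified={none} staged={none}
After op 2 (modify c.txt): modified={c.txt} staged={none}
After op 3 (modify d.txt): modified={c.txt, d.txt} staged={none}
After op 4 (modify e.txt): modified={c.txt, d.txt, e.txt} staged={none}
After op 5 (git add c.txt): modified={d.txt, e.txt} staged={c.txt}
After op 6 (modify e.txt): modified={d.txt, e.txt} staged={c.txt}
After op 7 (git reset e.txt): modified={d.txt, e.txt} staged={c.txt}
After op 8 (modify a.txt): modified={a.txt, d.txt, e.txt} staged={c.txt}
After op 9 (git add a.txt): modified={d.txt, e.txt} staged={a.txt, c.txt}
After op 10 (modify d.txt): modified={d.txt, e.txt} staged={a.txt, c.txt}
After op 11 (modify b.txt): modified={b.txt, d.txt, e.txt} staged={a.txt, c.txt}
After op 12 (modify c.txt): modified={b.txt, c.txt, d.txt, e.txt} staged={a.txt, c.txt}
After op 13 (git commit): modified={b.txt, c.txt, d.txt, e.txt} staged={none}
After op 14 (modify f.txt): modified={b.txt, c.txt, d.txt, e.txt, f.txt} staged={none}
After op 15 (modify a.txt): modified={a.txt, b.txt, c.txt, d.txt, e.txt, f.txt} staged={none}
After op 16 (git add d.txt): modified={a.txt, b.txt, c.txt, e.txt, f.txt} staged={d.txt}
After op 17 (git add d.txt): modified={a.txt, b.txt, c.txt, e.txt, f.txt} staged={d.txt}
After op 18 (git add f.txt): modified={a.txt, b.txt, c.txt, e.txt} staged={d.txt, f.txt}
After op 19 (modify d.txt): modified={a.txt, b.txt, c.txt, d.txt, e.txt} staged={d.txt, f.txt}
After op 20 (modify f.txt): modified={a.txt, b.txt, c.txt, d.txt, e.txt, f.txt} staged={d.txt, f.txt}
After op 21 (modify a.txt): modified={a.txt, b.txt, c.txt, d.txt, e.txt, f.txt} staged={d.txt, f.txt}
After op 22 (modify a.txt): modified={a.txt, b.txt, c.txt, d.txt, e.txt, f.txt} staged={d.txt, f.txt}
After op 23 (git reset f.txt): modified={a.txt, b.txt, c.txt, d.txt, e.txt, f.txt} staged={d.txt}

Answer: d.txt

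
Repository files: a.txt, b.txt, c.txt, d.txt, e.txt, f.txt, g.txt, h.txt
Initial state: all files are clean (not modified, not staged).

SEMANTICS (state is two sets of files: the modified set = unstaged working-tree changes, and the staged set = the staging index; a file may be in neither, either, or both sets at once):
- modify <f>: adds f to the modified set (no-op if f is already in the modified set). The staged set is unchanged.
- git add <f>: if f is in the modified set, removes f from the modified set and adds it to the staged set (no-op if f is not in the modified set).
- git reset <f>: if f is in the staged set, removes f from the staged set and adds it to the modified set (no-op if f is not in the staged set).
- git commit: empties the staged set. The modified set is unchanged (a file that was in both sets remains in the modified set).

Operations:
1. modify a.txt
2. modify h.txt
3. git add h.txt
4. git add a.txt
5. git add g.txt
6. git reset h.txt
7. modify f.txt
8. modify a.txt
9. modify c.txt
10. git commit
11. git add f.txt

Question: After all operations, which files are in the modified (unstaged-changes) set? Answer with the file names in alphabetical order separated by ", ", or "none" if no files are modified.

After op 1 (modify a.txt): modified={a.txt} staged={none}
After op 2 (modify h.txt): modified={a.txt, h.txt} staged={none}
After op 3 (git add h.txt): modified={a.txt} staged={h.txt}
After op 4 (git add a.txt): modified={none} staged={a.txt, h.txt}
After op 5 (git add g.txt): modified={none} staged={a.txt, h.txt}
After op 6 (git reset h.txt): modified={h.txt} staged={a.txt}
After op 7 (modify f.txt): modified={f.txt, h.txt} staged={a.txt}
After op 8 (modify a.txt): modified={a.txt, f.txt, h.txt} staged={a.txt}
After op 9 (modify c.txt): modified={a.txt, c.txt, f.txt, h.txt} staged={a.txt}
After op 10 (git commit): modified={a.txt, c.txt, f.txt, h.txt} staged={none}
After op 11 (git add f.txt): modified={a.txt, c.txt, h.txt} staged={f.txt}

Answer: a.txt, c.txt, h.txt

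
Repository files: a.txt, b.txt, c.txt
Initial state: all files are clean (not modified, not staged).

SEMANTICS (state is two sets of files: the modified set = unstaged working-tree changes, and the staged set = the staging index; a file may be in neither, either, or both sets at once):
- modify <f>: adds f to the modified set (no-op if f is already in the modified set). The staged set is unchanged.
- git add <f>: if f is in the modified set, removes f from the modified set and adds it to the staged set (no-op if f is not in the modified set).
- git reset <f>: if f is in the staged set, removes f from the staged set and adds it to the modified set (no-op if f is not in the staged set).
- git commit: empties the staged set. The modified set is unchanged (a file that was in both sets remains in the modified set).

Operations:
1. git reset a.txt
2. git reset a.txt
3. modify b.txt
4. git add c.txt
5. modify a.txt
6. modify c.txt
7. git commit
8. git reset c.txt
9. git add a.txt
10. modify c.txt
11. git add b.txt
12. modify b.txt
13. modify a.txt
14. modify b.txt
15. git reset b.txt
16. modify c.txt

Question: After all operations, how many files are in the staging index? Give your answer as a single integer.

Answer: 1

Derivation:
After op 1 (git reset a.txt): modified={none} staged={none}
After op 2 (git reset a.txt): modified={none} staged={none}
After op 3 (modify b.txt): modified={b.txt} staged={none}
After op 4 (git add c.txt): modified={b.txt} staged={none}
After op 5 (modify a.txt): modified={a.txt, b.txt} staged={none}
After op 6 (modify c.txt): modified={a.txt, b.txt, c.txt} staged={none}
After op 7 (git commit): modified={a.txt, b.txt, c.txt} staged={none}
After op 8 (git reset c.txt): modified={a.txt, b.txt, c.txt} staged={none}
After op 9 (git add a.txt): modified={b.txt, c.txt} staged={a.txt}
After op 10 (modify c.txt): modified={b.txt, c.txt} staged={a.txt}
After op 11 (git add b.txt): modified={c.txt} staged={a.txt, b.txt}
After op 12 (modify b.txt): modified={b.txt, c.txt} staged={a.txt, b.txt}
After op 13 (modify a.txt): modified={a.txt, b.txt, c.txt} staged={a.txt, b.txt}
After op 14 (modify b.txt): modified={a.txt, b.txt, c.txt} staged={a.txt, b.txt}
After op 15 (git reset b.txt): modified={a.txt, b.txt, c.txt} staged={a.txt}
After op 16 (modify c.txt): modified={a.txt, b.txt, c.txt} staged={a.txt}
Final staged set: {a.txt} -> count=1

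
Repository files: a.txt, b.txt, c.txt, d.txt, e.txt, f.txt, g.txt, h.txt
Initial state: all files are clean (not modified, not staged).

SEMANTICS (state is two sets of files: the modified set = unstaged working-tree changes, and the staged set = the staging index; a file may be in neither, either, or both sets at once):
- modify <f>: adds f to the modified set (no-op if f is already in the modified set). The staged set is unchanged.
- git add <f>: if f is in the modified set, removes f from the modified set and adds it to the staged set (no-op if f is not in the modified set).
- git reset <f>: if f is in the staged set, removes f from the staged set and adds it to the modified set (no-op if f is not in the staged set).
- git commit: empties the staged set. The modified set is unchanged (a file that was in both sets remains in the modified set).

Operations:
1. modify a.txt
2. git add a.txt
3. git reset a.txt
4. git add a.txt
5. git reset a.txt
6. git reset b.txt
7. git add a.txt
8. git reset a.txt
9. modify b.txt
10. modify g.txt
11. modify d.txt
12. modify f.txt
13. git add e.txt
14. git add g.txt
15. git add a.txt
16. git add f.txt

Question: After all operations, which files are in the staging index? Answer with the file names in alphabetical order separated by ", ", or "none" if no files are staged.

Answer: a.txt, f.txt, g.txt

Derivation:
After op 1 (modify a.txt): modified={a.txt} staged={none}
After op 2 (git add a.txt): modified={none} staged={a.txt}
After op 3 (git reset a.txt): modified={a.txt} staged={none}
After op 4 (git add a.txt): modified={none} staged={a.txt}
After op 5 (git reset a.txt): modified={a.txt} staged={none}
After op 6 (git reset b.txt): modified={a.txt} staged={none}
After op 7 (git add a.txt): modified={none} staged={a.txt}
After op 8 (git reset a.txt): modified={a.txt} staged={none}
After op 9 (modify b.txt): modified={a.txt, b.txt} staged={none}
After op 10 (modify g.txt): modified={a.txt, b.txt, g.txt} staged={none}
After op 11 (modify d.txt): modified={a.txt, b.txt, d.txt, g.txt} staged={none}
After op 12 (modify f.txt): modified={a.txt, b.txt, d.txt, f.txt, g.txt} staged={none}
After op 13 (git add e.txt): modified={a.txt, b.txt, d.txt, f.txt, g.txt} staged={none}
After op 14 (git add g.txt): modified={a.txt, b.txt, d.txt, f.txt} staged={g.txt}
After op 15 (git add a.txt): modified={b.txt, d.txt, f.txt} staged={a.txt, g.txt}
After op 16 (git add f.txt): modified={b.txt, d.txt} staged={a.txt, f.txt, g.txt}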